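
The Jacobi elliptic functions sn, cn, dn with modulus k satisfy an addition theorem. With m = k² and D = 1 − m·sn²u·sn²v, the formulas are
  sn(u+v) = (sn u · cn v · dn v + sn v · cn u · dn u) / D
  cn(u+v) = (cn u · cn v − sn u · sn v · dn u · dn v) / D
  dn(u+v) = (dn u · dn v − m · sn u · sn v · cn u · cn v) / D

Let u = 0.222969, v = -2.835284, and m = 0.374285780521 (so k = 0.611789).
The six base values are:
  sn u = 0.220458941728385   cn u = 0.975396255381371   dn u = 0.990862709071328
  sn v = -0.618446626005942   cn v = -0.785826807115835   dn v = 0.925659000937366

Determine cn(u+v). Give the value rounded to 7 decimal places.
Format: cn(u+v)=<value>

cn(u+v)=-0.6459336

m = k² = 0.374285780521
D = 1 − m·sn²u·sn²v = 0.9930423398137501
cn(u+v) = (cn u·cn v − sn u·sn v·dn u·dn v)/D = -0.6414394269534182/0.9930423398137501 = -0.6459336135393011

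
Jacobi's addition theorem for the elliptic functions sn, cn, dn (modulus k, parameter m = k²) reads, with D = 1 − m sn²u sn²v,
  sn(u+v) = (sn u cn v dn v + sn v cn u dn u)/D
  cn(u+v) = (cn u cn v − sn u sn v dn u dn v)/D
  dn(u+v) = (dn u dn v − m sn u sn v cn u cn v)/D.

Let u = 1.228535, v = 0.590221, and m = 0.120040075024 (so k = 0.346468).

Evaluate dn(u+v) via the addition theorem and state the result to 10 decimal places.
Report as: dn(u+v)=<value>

dn(u+v)=0.9402303669

sn u = 0.9324535926085543, cn u = 0.3612897696190693, dn u = 0.9463766648098305
sn v = 0.5533580985062455, cn v = 0.8329434643585075, dn v = 0.9814494926372733
m = k² = 0.120040075024
D = 1 − m·sn²u·sn²v = 0.9680409948337349
dn(u+v) = (dn u·dn v − m·sn u·sn v·cn u·cn v)/D = 0.9101815397653076/0.9680409948337349 = 0.9402303669191562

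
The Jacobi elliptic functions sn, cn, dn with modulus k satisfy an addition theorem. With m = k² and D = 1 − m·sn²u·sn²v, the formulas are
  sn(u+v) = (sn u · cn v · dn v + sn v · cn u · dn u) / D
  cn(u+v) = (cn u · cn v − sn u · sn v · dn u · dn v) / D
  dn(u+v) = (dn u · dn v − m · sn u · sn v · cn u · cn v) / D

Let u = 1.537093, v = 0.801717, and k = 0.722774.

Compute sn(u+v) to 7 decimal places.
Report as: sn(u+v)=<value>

sn(u+v)=0.9468456

sn u = 0.9725649610252613, cn u = 0.2326314608687569, dn u = 0.7112445394794487
sn v = 0.6908157218423791, cn v = 0.723030869642087, dn v = 0.8664270728384372
m = k² = 0.522402255076
D = 1 − m·sn²u·sn²v = 0.7641875628832457
sn(u+v) = (sn u·cn v·dn v + sn v·cn u·dn u)/D = 0.7235676316225935/0.7641875628832457 = 0.9468456001725611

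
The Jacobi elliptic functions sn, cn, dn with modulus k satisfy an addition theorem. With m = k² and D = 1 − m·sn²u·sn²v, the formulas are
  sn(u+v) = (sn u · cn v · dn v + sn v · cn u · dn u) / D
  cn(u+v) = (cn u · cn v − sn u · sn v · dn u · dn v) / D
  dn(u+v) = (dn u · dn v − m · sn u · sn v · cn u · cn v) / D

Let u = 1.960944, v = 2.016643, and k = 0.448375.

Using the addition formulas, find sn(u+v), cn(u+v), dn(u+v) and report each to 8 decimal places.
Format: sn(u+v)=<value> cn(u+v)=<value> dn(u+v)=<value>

sn u = 0.9638591603470255, cn u = -0.2664123101794041, dn u = 0.9017919869342006
sn v = 0.9492409867754023, cn v = -0.3145497560413305, dn v = 0.9049039077740653
m = k² = 0.201040140625
D = 1 − m·sn²u·sn²v = 0.8317082207572213
sn(u+v) = (sn u·cn v·dn v + sn v·cn u·dn u)/D = -0.5024039827235384/0.8317082207572213 = -0.6040627832993273
cn(u+v) = (cn u·cn v − sn u·sn v·dn u·dn v)/D = -0.6628188309173701/0.8317082207572213 = -0.7969367313862939
dn(u+v) = (dn u·dn v − m·sn u·sn v·cn u·cn v)/D = 0.8006210529685031/0.8317082207572213 = 0.9626225074937756

sn(u+v)=-0.60406278 cn(u+v)=-0.79693673 dn(u+v)=0.96262251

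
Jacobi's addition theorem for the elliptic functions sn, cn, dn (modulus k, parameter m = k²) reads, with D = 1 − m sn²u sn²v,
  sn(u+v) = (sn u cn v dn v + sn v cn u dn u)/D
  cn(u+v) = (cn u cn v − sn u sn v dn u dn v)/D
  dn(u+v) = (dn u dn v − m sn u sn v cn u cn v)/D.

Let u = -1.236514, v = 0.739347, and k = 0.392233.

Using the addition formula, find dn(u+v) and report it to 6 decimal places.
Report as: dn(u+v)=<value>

sn u = -0.9323496821686768, cn u = 0.3615578379180396, dn u = 0.9307334440924988
sn v = 0.6669308331147117, cn v = 0.7451196305566755, dn v = 0.9651784696510241
m = k² = 0.153846726289
D = 1 − m·sn²u·sn²v = 0.9405149946005768
dn(u+v) = (dn u·dn v − m·sn u·sn v·cn u·cn v)/D = 0.9240960916267997/0.9405149946005768 = 0.9825426462437742

dn(u+v)=0.982543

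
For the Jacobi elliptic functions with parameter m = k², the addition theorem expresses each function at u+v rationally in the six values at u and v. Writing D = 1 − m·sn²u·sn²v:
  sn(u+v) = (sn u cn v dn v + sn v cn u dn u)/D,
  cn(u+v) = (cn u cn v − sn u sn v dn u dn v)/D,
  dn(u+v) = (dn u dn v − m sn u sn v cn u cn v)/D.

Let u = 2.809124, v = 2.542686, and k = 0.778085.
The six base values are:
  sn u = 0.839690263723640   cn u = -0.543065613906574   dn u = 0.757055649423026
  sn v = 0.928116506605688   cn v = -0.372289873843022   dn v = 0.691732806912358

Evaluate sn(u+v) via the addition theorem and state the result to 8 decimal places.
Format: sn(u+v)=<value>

sn(u+v)=-0.94547153

m = k² = 0.605416267225
D = 1 − m·sn²u·sn²v = 0.6322968803511037
sn(u+v) = (sn u·cn v·dn v + sn v·cn u·dn u)/D = -0.5978187017668221/0.6322968803511037 = -0.9454715345659519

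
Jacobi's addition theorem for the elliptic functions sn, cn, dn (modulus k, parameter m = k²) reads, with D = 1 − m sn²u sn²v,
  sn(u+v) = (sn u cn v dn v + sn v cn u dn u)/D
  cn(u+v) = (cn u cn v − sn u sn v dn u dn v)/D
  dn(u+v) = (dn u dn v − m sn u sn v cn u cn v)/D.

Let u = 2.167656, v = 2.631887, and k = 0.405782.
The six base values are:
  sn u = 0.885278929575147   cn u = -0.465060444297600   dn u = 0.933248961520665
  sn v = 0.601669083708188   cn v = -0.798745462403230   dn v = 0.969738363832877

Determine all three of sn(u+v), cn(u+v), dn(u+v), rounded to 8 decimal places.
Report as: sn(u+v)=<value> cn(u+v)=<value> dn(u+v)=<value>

m = k² = 0.164659031524
D = 1 − m·sn²u·sn²v = 0.9532844781577939
sn(u+v) = (sn u·cn v·dn v + sn v·cn u·dn u)/D = -0.9468488629187412/0.9532844781577939 = -0.9932490086784068
cn(u+v) = (cn u·cn v − sn u·sn v·dn u·dn v)/D = -0.1105826708217177/0.9532844781577939 = -0.116001753259863
dn(u+v) = (dn u·dn v − m·sn u·sn v·cn u·cn v)/D = 0.872428063154298/0.9532844781577939 = 0.9151812319867522

sn(u+v)=-0.99324901 cn(u+v)=-0.11600175 dn(u+v)=0.91518123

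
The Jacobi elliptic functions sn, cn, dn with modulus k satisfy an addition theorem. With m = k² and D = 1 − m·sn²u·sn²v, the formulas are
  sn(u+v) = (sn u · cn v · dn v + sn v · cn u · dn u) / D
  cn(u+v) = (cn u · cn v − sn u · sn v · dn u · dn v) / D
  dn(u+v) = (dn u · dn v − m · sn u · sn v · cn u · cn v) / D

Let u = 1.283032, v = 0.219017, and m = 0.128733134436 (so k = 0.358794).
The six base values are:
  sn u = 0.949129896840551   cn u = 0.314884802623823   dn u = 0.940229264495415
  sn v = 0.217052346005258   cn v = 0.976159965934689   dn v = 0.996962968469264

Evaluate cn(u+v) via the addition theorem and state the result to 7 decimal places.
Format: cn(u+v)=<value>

cn(u+v)=0.1148965

m = k² = 0.128733134436
D = 1 − m·sn²u·sn²v = 0.9945365041272456
cn(u+v) = (cn u·cn v − sn u·sn v·dn u·dn v)/D = 0.114268753959262/0.9945365041272456 = 0.114896490460688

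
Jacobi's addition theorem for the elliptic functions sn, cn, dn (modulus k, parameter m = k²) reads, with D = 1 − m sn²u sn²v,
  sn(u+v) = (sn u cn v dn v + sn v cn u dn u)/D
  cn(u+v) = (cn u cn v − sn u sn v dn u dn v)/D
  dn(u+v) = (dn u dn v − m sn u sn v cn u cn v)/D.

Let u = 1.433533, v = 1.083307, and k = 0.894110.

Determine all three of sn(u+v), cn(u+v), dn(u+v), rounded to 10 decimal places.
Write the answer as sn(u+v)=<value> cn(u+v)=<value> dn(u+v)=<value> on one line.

sn(u+v)=0.9930563107 cn(u+v)=-0.1176399755 dn(u+v)=0.4600334639

sn u = 0.9205225102891416, cn u = 0.3906895289753453, dn u = 0.5679712681313922
sn v = 0.8138684386340103, cn v = 0.5810491929221124, dn v = 0.6859083802698375
m = k² = 0.7994326921
D = 1 − m·sn²u·sn²v = 0.5512968226603168
sn(u+v) = (sn u·cn v·dn v + sn v·cn u·dn u)/D = 0.5474687887968964/0.5512968226603168 = 0.9930563106731724
cn(u+v) = (cn u·cn v − sn u·sn v·dn u·dn v)/D = -0.06485454470289668/0.5512968226603168 = -0.117639975485324
dn(u+v) = (dn u·dn v − m·sn u·sn v·cn u·cn v)/D = 0.2536149869600645/0.5512968226603168 = 0.4600334638901595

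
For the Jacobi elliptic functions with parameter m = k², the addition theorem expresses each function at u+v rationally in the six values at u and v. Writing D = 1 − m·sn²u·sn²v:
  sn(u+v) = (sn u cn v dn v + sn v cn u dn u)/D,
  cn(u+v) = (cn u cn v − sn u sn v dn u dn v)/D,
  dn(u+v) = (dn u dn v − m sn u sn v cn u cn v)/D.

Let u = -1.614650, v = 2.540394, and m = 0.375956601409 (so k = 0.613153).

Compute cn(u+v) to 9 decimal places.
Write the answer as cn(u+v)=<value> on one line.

sn u = -0.9932879291019468, cn u = 0.115668015891887, dn u = 0.7931414475110269
sn v = 0.8036406512296093, cn v = -0.5951148659639158, dn v = 0.870168276289123
m = k² = 0.375956601409
D = 1 − m·sn²u·sn²v = 0.7604413680284434
cn(u+v) = (cn u·cn v − sn u·sn v·dn u·dn v)/D = 0.4820872983788113/0.7604413680284434 = 0.6339572235906811

cn(u+v)=0.633957224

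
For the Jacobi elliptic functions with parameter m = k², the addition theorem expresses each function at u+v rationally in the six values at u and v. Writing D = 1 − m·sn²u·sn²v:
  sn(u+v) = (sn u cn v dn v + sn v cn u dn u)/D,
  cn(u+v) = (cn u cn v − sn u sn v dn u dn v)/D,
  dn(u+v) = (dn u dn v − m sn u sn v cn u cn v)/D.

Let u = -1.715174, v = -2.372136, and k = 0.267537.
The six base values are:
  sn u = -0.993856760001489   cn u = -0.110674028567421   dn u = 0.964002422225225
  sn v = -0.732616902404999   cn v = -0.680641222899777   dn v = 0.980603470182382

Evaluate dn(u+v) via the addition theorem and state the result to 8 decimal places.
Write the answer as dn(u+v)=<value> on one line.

dn(u+v)=0.97850906

m = k² = 0.071576046369
D = 1 − m·sn²u·sn²v = 0.9620537235713054
dn(u+v) = (dn u·dn v − m·sn u·sn v·cn u·cn v)/D = 0.9413782822392415/0.9620537235713054 = 0.9785090574200855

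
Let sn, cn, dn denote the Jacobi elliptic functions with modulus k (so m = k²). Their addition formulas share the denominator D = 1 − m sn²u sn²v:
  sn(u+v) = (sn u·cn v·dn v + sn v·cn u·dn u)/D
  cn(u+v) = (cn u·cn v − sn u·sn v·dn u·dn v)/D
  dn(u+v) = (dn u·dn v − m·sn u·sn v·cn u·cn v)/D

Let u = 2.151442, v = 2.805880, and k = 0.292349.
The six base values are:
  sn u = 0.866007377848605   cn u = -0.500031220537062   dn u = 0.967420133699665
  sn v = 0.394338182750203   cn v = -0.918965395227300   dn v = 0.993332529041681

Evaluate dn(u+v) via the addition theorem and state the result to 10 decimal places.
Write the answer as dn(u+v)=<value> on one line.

m = k² = 0.085467937801
D = 1 − m·sn²u·sn²v = 0.9900325498883457
dn(u+v) = (dn u·dn v − m·sn u·sn v·cn u·cn v)/D = 0.947557999775761/0.9900325498883457 = 0.9570978245943784

dn(u+v)=0.9570978246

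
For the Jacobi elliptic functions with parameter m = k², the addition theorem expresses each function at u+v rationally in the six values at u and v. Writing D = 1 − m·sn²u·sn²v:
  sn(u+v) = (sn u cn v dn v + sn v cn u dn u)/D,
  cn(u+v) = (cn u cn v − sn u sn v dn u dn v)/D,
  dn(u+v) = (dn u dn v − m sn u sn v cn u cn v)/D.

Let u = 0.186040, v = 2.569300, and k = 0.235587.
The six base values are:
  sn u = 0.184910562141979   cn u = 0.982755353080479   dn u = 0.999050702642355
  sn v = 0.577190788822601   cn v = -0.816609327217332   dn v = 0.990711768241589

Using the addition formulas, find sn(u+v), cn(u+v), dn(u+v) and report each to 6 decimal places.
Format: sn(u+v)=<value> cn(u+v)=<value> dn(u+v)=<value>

sn(u+v)=0.417366 cn(u+v)=-0.908739 dn(u+v)=0.995154

m = k² = 0.055501234569
D = 1 − m·sn²u·sn²v = 0.9993677848993157
sn(u+v) = (sn u·cn v·dn v + sn v·cn u·dn u)/D = 0.4171016909262135/0.9993677848993157 = 0.4173655557330534
cn(u+v) = (cn u·cn v − sn u·sn v·dn u·dn v)/D = -0.9081641640810644/0.9993677848993157 = -0.9087386823986528
dn(u+v) = (dn u·dn v − m·sn u·sn v·cn u·cn v)/D = 0.9945251166612383/0.9993677848993157 = 0.9951542682171156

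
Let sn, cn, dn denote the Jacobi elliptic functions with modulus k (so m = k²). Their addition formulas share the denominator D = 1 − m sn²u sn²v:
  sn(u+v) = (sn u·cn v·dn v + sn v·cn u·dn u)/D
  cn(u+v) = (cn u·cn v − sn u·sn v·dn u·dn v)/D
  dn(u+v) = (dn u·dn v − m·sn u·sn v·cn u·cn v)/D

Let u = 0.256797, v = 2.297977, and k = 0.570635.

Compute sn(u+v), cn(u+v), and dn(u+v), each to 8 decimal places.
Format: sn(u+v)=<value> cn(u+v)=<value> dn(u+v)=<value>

sn u = 0.2531074216896995, cn u = 0.9674381804981612, dn u = 0.9895147350020861
sn v = 0.8893036401309093, cn v = -0.4573172155625832, dn v = 0.861670731506909
m = k² = 0.325624303225
D = 1 − m·sn²u·sn²v = 0.9835021742975016
sn(u+v) = (sn u·cn v·dn v + sn v·cn u·dn u)/D = 0.751586620871327/0.9835021742975016 = 0.7641941629749545
cn(u+v) = (cn u·cn v − sn u·sn v·dn u·dn v)/D = -0.6343453934373081/0.9835021742975016 = -0.6449862644080172
dn(u+v) = (dn u·dn v − m·sn u·sn v·cn u·cn v)/D = 0.8850633158677448/0.9835021742975016 = 0.8999098720853668

sn(u+v)=0.76419416 cn(u+v)=-0.64498626 dn(u+v)=0.89990987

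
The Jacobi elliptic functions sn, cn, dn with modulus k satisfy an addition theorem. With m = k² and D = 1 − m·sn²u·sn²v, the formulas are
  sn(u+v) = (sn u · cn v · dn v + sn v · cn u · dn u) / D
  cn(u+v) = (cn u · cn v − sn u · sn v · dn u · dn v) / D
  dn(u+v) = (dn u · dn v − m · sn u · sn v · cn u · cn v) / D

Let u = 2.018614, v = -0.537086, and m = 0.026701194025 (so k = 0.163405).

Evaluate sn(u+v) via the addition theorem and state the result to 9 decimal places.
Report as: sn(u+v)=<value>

sn(u+v)=0.995145343

sn u = 0.9082770222442529, cn u = -0.4183692757159791, dn u = 0.9889248667551266
sn v = -0.5110753691284976, cn v = 0.8595359021414812, dn v = 0.9965067489203434
m = k² = 0.026701194025
D = 1 − m·sn²u·sn²v = 0.9942464321428821
sn(u+v) = (sn u·cn v·dn v + sn v·cn u·dn u)/D = 0.9894197066937938/0.9942464321428821 = 0.9951453429521639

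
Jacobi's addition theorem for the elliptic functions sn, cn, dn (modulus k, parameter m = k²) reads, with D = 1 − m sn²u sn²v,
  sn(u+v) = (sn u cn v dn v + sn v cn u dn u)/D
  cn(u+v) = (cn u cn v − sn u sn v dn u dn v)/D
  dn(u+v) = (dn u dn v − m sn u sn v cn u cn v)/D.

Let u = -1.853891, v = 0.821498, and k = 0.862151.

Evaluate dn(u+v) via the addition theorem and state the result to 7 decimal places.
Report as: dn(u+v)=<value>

sn u = -0.9889387743384276, cn u = 0.148324308897795, dn u = 0.5225403559654303
sn v = 0.6905569800865402, cn v = 0.7232779944487166, dn v = 0.803455812103143
m = k² = 0.743304346801
D = 1 − m·sn²u·sn²v = 0.6533393703403686
dn(u+v) = (dn u·dn v − m·sn u·sn v·cn u·cn v)/D = 0.4742950195786867/0.6533393703403686 = 0.7259550566064837

dn(u+v)=0.7259551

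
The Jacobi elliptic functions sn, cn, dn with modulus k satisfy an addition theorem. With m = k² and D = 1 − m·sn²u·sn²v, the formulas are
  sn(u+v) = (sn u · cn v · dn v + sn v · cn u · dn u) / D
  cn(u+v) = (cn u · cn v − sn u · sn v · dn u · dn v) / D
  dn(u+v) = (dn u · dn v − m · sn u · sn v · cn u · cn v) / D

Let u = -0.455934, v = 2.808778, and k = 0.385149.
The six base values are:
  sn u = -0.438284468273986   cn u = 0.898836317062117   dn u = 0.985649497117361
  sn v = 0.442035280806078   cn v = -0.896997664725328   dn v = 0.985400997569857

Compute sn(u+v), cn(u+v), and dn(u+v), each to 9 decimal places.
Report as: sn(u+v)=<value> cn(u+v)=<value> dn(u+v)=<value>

sn(u+v)=0.783378042 cn(u+v)=-0.621545528 dn(u+v)=0.953397446

m = k² = 0.148339752201
D = 1 − m·sn²u·sn²v = 0.994432200626345
sn(u+v) = (sn u·cn v·dn v + sn v·cn u·dn u)/D = 0.7790163504383661/0.994432200626345 = 0.7833780422111243
cn(u+v) = (cn u·cn v − sn u·sn v·dn u·dn v)/D = -0.6180848868822501/0.994432200626345 = -0.6215455276819759
dn(u+v) = (dn u·dn v − m·sn u·sn v·cn u·cn v)/D = 0.9480891198791227/0.994432200626345 = 0.9533974455794643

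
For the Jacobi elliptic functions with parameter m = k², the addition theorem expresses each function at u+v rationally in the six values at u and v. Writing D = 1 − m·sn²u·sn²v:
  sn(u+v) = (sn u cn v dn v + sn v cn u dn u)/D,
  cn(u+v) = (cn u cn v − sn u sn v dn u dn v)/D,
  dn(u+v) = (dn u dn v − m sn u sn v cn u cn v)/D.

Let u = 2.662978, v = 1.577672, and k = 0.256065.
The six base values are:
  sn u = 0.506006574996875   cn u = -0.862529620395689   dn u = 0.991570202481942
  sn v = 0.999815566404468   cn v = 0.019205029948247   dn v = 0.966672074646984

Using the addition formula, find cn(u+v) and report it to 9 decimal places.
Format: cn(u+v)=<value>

cn(u+v)=-0.510054415

m = k² = 0.065569284225
D = 1 − m·sn²u·sn²v = 0.9832176586182184
cn(u+v) = (cn u·cn v − sn u·sn v·dn u·dn v)/D = -0.5014945074145428/0.9832176586182184 = -0.5100544147257552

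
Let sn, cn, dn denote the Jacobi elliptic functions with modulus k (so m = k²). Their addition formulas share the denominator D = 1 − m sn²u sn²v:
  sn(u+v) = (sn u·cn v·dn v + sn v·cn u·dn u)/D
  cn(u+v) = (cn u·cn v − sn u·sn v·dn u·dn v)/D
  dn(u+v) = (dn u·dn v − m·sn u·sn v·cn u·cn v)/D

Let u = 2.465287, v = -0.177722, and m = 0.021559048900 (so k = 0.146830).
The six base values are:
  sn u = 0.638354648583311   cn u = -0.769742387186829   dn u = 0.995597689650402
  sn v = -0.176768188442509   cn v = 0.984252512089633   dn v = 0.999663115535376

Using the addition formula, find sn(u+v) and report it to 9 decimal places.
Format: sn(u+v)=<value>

m = k² = 0.0215590489
D = 1 − m·sn²u·sn²v = 0.9997254876607545
sn(u+v) = (sn u·cn v·dn v + sn v·cn u·dn u)/D = 0.7635574639673783/0.9997254876607545 = 0.7637671274681784

sn(u+v)=0.763767127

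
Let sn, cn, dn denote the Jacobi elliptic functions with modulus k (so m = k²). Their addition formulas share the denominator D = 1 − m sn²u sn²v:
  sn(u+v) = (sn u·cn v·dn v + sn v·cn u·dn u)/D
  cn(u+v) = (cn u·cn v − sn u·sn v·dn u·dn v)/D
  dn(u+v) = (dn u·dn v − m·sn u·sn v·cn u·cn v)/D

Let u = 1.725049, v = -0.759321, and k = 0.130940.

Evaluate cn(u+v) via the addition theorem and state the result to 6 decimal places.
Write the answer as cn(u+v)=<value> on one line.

sn u = 0.9893327455117828, cn u = -0.1456733285749932, dn u = 0.9915737751874992
sn v = -0.6876206018619066, cn v = 0.726070181108596, dn v = 0.9959384173424156
m = k² = 0.0171452836
D = 1 − m·sn²u·sn²v = 0.9920653604776797
cn(u+v) = (cn u·cn v − sn u·sn v·dn u·dn v)/D = 0.5660445244911347/0.9920653604776797 = 0.5705718060940906

cn(u+v)=0.570572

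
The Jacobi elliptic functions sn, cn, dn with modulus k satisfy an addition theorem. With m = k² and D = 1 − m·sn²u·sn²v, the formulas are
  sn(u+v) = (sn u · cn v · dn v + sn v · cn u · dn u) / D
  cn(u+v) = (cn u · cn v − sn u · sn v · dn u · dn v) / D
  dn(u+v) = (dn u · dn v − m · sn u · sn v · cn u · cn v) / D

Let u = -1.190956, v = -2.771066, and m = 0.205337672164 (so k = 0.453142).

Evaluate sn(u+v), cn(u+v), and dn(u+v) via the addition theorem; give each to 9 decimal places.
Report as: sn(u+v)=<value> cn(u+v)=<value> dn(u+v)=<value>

sn(u+v)=0.588519891 cn(u+v)=-0.808482738 dn(u+v)=0.963784278

sn u = -0.9117439442501782, cn u = 0.4107590292654904, dn u = 0.9106632263438861
sn v = -0.5210974128336936, cn v = -0.8534972093323042, dn v = 0.9717212009373317
m = k² = 0.205337672164
D = 1 − m·sn²u·sn²v = 0.9536497326950444
sn(u+v) = (sn u·cn v·dn v + sn v·cn u·dn u)/D = 0.5612418372142951/0.9536497326950444 = 0.5885198914995843
cn(u+v) = (cn u·cn v − sn u·sn v·dn u·dn v)/D = -0.7710093467848832/0.9536497326950444 = -0.8084827377930326
dn(u+v) = (dn u·dn v − m·sn u·sn v·cn u·cn v)/D = 0.9191126190717318/0.9536497326950444 = 0.9637842779804388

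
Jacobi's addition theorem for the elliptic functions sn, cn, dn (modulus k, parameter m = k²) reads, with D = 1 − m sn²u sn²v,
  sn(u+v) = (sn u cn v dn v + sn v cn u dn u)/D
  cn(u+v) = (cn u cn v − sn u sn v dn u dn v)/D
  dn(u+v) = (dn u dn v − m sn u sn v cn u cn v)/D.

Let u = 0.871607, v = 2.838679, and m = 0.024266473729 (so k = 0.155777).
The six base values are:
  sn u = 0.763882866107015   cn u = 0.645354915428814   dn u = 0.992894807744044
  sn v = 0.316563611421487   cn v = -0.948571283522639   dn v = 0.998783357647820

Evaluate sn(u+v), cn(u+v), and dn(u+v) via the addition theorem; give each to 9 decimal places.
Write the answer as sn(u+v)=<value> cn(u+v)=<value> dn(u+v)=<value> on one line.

m = k² = 0.024266473729
D = 1 − m·sn²u·sn²v = 0.9985810006613205
sn(u+v) = (sn u·cn v·dn v + sn v·cn u·dn u)/D = -0.5208714537856315/0.9985810006613205 = -0.5216116203299271
cn(u+v) = (cn u·cn v − sn u·sn v·dn u·dn v)/D = -0.851972384243179/0.9985810006613205 = -0.8531830504275082
dn(u+v) = (dn u·dn v − m·sn u·sn v·cn u·cn v)/D = 0.995279030705411/0.9985810006613205 = 0.996693337892747

sn(u+v)=-0.521611620 cn(u+v)=-0.853183050 dn(u+v)=0.996693338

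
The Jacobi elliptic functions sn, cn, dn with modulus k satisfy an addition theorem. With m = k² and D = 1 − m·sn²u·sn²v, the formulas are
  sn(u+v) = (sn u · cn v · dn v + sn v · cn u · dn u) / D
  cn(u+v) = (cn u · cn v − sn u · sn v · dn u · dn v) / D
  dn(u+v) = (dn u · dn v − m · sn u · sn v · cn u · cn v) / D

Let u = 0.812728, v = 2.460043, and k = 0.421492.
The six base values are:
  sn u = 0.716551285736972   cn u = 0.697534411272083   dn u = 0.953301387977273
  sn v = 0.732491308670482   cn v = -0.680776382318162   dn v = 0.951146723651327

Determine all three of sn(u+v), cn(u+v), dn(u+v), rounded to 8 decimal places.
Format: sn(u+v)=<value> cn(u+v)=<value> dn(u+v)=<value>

m = k² = 0.177655506064
D = 1 − m·sn²u·sn²v = 0.9510583977431665
sn(u+v) = (sn u·cn v·dn v + sn v·cn u·dn u)/D = 0.0230977862089138/0.9510583977431665 = 0.02428640161710801
cn(u+v) = (cn u·cn v − sn u·sn v·dn u·dn v)/D = -0.9507778753158103/0.9510583977431665 = -0.9997050418480906
dn(u+v) = (dn u·dn v − m·sn u·sn v·cn u·cn v)/D = 0.9510085674337725/0.9510583977431665 = 0.9999476054157008

sn(u+v)=0.02428640 cn(u+v)=-0.99970504 dn(u+v)=0.99994761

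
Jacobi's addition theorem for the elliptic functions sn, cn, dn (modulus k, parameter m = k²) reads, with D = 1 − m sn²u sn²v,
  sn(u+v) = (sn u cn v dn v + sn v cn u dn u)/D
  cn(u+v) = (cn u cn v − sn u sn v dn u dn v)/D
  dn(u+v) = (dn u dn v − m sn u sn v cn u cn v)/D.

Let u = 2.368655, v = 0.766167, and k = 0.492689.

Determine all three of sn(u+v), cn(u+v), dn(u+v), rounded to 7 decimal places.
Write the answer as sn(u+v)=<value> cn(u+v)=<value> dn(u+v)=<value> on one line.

sn u = 0.8206024618565819, cn u = -0.5714994309663983, dn u = 0.9146256334690036
sn v = 0.6816788507107989, cn v = 0.7316515184796682, dn v = 0.9419134610305253
m = k² = 0.242742450721
D = 1 − m·sn²u·sn²v = 0.9240424403217541
sn(u+v) = (sn u·cn v·dn v + sn v·cn u·dn u)/D = 0.2092011590381293/0.9240424403217541 = 0.2263977820816161
cn(u+v) = (cn u·cn v − sn u·sn v·dn u·dn v)/D = -0.9000496133952204/0.9240424403217541 = -0.9740349296963251
dn(u+v) = (dn u·dn v − m·sn u·sn v·cn u·cn v)/D = 0.9182759812992132/0.9240424403217541 = 0.9937595301136461

sn(u+v)=0.2263978 cn(u+v)=-0.9740349 dn(u+v)=0.9937595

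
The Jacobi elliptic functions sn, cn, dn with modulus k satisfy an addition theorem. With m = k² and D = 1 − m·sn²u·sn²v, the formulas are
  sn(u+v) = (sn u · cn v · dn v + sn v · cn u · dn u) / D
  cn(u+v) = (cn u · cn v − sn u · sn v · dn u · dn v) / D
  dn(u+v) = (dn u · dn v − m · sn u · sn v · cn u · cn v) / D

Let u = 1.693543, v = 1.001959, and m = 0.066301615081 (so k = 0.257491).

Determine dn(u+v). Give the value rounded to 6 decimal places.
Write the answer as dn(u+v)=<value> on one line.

sn u = 0.9957272674444983, cn u = -0.09234288747658123, dn u = 0.9665732008694681
sn v = 0.8376034858177875, cn v = 0.5462786839570912, dn v = 0.9764651245427619
m = k² = 0.066301615081
D = 1 − m·sn²u·sn²v = 0.9538807899068879
dn(u+v) = (dn u·dn v − m·sn u·sn v·cn u·cn v)/D = 0.9466144845044083/0.9538807899068879 = 0.9923823757859838

dn(u+v)=0.992382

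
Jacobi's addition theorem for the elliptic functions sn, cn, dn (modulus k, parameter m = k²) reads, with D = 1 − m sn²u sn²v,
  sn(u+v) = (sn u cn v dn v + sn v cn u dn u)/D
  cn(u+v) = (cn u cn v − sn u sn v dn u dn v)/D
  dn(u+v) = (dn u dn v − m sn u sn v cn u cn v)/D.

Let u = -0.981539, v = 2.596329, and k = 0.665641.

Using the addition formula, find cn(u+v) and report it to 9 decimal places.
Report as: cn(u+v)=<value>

cn(u+v)=0.144554806

sn u = -0.7982382428298459, cn u = 0.6023418528409926, dn u = 0.8471586013249668
sn v = 0.8178037284100744, cn v = -0.575497230052918, dn v = 0.8388493138141991
m = k² = 0.443077940881
D = 1 − m·sn²u·sn²v = 0.8111820134304922
cn(u+v) = (cn u·cn v − sn u·sn v·dn u·dn v)/D = 0.117260258440739/0.8111820134304922 = 0.1445548058256924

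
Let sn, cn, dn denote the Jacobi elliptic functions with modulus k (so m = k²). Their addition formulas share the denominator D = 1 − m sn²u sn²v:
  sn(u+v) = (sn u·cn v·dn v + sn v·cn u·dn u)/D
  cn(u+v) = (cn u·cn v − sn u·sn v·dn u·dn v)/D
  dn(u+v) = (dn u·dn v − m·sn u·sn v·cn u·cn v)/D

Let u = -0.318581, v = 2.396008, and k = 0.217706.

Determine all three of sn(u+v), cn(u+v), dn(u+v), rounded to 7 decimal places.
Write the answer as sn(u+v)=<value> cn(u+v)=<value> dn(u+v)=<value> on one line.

sn u = -0.3129816339792152, cn u = 0.9497591783140085, dn u = 0.997675907163777
sn v = 0.7036170120077588, cn v = -0.7105794117572457, dn v = 0.9881980487578743
m = k² = 0.047395902436
D = 1 − m·sn²u·sn²v = 0.9977014647606661
sn(u+v) = (sn u·cn v·dn v + sn v·cn u·dn u)/D = 0.8864871726943664/0.9977014647606661 = 0.8885294890361033
cn(u+v) = (cn u·cn v − sn u·sn v·dn u·dn v)/D = -0.4577649019244782/0.9977014647606661 = -0.4588195147476197
dn(u+v) = (dn u·dn v − m·sn u·sn v·cn u·cn v)/D = 0.978857340089319/0.9977014647606661 = 0.9811124616561854

sn(u+v)=0.8885295 cn(u+v)=-0.4588195 dn(u+v)=0.9811125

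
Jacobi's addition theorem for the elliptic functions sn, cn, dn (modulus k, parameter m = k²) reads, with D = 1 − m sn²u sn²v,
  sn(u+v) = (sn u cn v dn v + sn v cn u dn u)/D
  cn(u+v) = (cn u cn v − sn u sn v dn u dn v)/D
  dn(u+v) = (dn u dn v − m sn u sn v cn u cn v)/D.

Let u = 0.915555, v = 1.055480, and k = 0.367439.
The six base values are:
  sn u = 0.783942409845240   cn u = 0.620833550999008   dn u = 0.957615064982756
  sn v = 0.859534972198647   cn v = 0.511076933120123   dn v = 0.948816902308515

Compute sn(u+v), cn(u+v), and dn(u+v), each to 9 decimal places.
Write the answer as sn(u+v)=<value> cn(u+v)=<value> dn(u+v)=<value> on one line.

m = k² = 0.135011418721
D = 1 − m·sn²u·sn²v = 0.9386992308793137
sn(u+v) = (sn u·cn v·dn v + sn v·cn u·dn u)/D = 0.8911584791508029/0.9386992308793137 = 0.9493546493225763
cn(u+v) = (cn u·cn v − sn u·sn v·dn u·dn v)/D = -0.2949454374813129/0.9386992308793137 = -0.3142065400490707
dn(u+v) = (dn u·dn v − m·sn u·sn v·cn u·cn v)/D = 0.8797358205750193/0.9386992308793137 = 0.9371860460042551

sn(u+v)=0.949354649 cn(u+v)=-0.314206540 dn(u+v)=0.937186046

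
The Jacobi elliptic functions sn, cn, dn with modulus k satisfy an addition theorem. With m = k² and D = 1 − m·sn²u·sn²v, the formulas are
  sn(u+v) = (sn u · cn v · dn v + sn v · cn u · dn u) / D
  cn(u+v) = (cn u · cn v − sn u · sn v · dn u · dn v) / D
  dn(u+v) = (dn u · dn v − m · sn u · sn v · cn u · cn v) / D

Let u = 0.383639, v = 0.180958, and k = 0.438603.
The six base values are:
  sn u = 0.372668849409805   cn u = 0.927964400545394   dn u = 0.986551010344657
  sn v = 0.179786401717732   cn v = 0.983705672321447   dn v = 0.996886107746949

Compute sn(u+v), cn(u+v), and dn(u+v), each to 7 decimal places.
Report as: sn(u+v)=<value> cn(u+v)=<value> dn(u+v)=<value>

sn(u+v)=0.5305047 cn(u+v)=0.8476820 dn(u+v)=0.9725531

m = k² = 0.192372591609
D = 1 − m·sn²u·sn²v = 0.9991364190337505
sn(u+v) = (sn u·cn v·dn v + sn v·cn u·dn u)/D = 0.5300465323716052/0.9991364190337505 = 0.530504666103759
cn(u+v) = (cn u·cn v − sn u·sn v·dn u·dn v)/D = 0.8469499733516869/0.9991364190337505 = 0.8476820154056232
dn(u+v) = (dn u·dn v − m·sn u·sn v·cn u·cn v)/D = 0.9717132466905999/0.9991364190337505 = 0.9725531250580665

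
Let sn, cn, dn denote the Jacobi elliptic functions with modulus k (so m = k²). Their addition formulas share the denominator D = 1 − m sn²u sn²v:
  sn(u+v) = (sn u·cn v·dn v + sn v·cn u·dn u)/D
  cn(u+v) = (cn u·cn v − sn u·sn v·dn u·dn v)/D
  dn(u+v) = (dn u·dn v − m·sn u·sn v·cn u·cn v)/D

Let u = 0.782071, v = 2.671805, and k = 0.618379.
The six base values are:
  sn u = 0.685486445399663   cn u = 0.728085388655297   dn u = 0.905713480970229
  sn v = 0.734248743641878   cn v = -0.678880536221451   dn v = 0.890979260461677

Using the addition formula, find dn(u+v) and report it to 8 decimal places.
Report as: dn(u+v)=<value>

m = k² = 0.382392587641
D = 1 − m·sn²u·sn²v = 0.9031290335383035
dn(u+v) = (dn u·dn v − m·sn u·sn v·cn u·cn v)/D = 0.9021040577639084/0.9031290335383035 = 0.998865083796078

dn(u+v)=0.99886508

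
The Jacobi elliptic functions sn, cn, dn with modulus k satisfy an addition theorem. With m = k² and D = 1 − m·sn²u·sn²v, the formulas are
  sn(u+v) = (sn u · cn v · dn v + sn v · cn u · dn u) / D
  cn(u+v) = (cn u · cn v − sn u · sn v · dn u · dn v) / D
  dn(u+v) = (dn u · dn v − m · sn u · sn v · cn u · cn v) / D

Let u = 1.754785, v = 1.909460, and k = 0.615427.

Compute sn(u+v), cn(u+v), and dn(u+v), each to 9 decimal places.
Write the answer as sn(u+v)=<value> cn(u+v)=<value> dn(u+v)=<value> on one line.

sn(u+v)=-0.137515255 cn(u+v)=-0.990499649 dn(u+v)=0.996412395

sn u = 0.9999787117400272, cn u = 0.00652503385091576, dn u = 0.7882041191043012
sn v = 0.9933321466509279, cn v = -0.1152876681603871, dn v = 0.7913808643572643
m = k² = 0.378750392329
D = 1 − m·sn²u·sn²v = 0.6262995838421593
sn(u+v) = (sn u·cn v·dn v + sn v·cn u·dn u)/D = -0.08612574681478622/0.6262995838421593 = -0.1375152547386839
cn(u+v) = (cn u·cn v − sn u·sn v·dn u·dn v)/D = -0.6203495179787417/0.6262995838421593 = -0.9904996490227318
dn(u+v) = (dn u·dn v − m·sn u·sn v·cn u·cn v)/D = 0.6240526684868527/0.6262995838421593 = 0.9964123952605518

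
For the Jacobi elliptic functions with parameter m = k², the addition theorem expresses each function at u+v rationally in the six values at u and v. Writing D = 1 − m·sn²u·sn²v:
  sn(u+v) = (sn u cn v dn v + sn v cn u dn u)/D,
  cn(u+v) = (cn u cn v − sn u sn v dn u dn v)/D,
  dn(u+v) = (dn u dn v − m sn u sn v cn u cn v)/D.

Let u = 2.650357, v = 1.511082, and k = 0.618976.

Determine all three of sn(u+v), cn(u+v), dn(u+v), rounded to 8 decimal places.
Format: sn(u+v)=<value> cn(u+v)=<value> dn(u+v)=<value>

sn(u+v)=-0.57680241 cn(u+v)=-0.81688370 dn(u+v)=0.93409412

sn u = 0.7475958050926815, cn u = -0.6641539823021656, dn u = 0.8864920298895629
sn v = 0.9798595859750739, cn v = 0.1996877356593457, dn v = 0.79507618819212
m = k² = 0.383131288576
D = 1 − m·sn²u·sn²v = 0.7944066688749524
sn(u+v) = (sn u·cn v·dn v + sn v·cn u·dn u)/D = -0.4582156804707153/0.7944066688749524 = -0.5768024091736862
cn(u+v) = (cn u·cn v − sn u·sn v·dn u·dn v)/D = -0.6489378596782264/0.7944066688749524 = -0.8168837008849127
dn(u+v) = (dn u·dn v − m·sn u·sn v·cn u·cn v)/D = 0.7420506003148504/0.7944066688749524 = 0.934094122555329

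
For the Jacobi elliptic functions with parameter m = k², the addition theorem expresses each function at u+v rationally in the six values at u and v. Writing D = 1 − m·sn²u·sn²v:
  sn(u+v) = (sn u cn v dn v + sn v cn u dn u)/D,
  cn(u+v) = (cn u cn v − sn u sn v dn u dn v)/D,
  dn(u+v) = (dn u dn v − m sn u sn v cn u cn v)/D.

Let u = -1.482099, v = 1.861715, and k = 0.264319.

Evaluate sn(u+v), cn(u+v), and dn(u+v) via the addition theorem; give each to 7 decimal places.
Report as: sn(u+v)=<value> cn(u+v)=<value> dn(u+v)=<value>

sn u = -0.9936094241001354, cn u = 0.1128729920724939, dn u = 0.9648966588296187
sn v = 0.9681109268996053, cn v = -0.2505219216307967, dn v = 0.9667058759188402
m = k² = 0.069864533761
D = 1 − m·sn²u·sn²v = 0.9353544829960888
sn(u+v) = (sn u·cn v·dn v + sn v·cn u·dn u)/D = 0.3460710468611917/0.9353544829960888 = 0.369989189288612
cn(u+v) = (cn u·cn v − sn u·sn v·dn u·dn v)/D = 0.8689780430973382/0.9353544829960888 = 0.9290360594775402
dn(u+v) = (dn u·dn v − m·sn u·sn v·cn u·cn v)/D = 0.9308709207697169/0.9353544829960888 = 0.9952065635992781

sn(u+v)=0.3699892 cn(u+v)=0.9290361 dn(u+v)=0.9952066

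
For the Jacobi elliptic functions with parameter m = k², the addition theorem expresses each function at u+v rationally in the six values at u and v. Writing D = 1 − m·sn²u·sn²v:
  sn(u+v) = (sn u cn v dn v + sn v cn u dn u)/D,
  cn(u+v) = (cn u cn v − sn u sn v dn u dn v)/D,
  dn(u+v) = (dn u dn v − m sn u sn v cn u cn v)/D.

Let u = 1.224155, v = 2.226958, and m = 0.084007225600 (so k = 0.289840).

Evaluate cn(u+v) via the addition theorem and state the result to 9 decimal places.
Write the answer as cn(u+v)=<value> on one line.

sn u = 0.9338937104103474, cn u = 0.3575507483644724, dn u = 0.9626694506953794
sn v = 0.8265544679952841, cn v = -0.5628567414867062, dn v = 0.9708794524999025
m = k² = 0.0840072256
D = 1 − m·sn²u·sn²v = 0.9499441893915586
cn(u+v) = (cn u·cn v − sn u·sn v·dn u·dn v)/D = -0.9227084718629263/0.9499441893915586 = -0.9713291392980919

cn(u+v)=-0.971329139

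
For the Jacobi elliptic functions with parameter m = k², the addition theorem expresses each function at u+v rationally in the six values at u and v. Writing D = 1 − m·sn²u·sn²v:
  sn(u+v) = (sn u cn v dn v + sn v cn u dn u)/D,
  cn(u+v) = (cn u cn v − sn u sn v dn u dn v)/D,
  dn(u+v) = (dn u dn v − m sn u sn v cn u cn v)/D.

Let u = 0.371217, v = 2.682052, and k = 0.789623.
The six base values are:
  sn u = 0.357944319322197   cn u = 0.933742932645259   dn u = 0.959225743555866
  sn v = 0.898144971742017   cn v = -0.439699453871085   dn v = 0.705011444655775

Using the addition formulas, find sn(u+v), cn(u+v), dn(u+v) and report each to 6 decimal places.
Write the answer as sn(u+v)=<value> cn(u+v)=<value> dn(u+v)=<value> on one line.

m = k² = 0.623504482129
D = 1 − m·sn²u·sn²v = 0.9355588303801029
sn(u+v) = (sn u·cn v·dn v + sn v·cn u·dn u)/D = 0.6934814532662442/0.9355588303801029 = 0.7412483648778063
cn(u+v) = (cn u·cn v − sn u·sn v·dn u·dn v)/D = -0.6279759542195259/0.9355588303801029 = -0.6712308556420649
dn(u+v) = (dn u·dn v − m·sn u·sn v·cn u·cn v)/D = 0.7585622687664809/0.9355588303801029 = 0.8108119384200446

sn(u+v)=0.741248 cn(u+v)=-0.671231 dn(u+v)=0.810812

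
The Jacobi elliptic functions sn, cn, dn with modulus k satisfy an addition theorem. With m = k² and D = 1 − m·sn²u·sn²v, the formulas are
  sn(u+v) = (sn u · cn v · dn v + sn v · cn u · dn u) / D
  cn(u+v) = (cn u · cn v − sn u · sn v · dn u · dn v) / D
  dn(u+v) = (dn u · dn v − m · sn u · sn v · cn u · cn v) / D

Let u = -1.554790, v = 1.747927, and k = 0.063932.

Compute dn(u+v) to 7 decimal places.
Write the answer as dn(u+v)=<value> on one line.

sn u = -0.9998454920490028, cn u = 0.01757816911078591, dn u = 0.9979548899220416
sn v = 0.9846975407395738, cn v = -0.1742720667847702, dn v = 0.9980164496513857
m = k² = 0.004087300624
D = 1 − m·sn²u·sn²v = 0.9960380583615312
dn(u+v) = (dn u·dn v − m·sn u·sn v·cn u·cn v)/D = 0.9959630686880984/0.9960380583615312 = 0.9999247120400639

dn(u+v)=0.9999247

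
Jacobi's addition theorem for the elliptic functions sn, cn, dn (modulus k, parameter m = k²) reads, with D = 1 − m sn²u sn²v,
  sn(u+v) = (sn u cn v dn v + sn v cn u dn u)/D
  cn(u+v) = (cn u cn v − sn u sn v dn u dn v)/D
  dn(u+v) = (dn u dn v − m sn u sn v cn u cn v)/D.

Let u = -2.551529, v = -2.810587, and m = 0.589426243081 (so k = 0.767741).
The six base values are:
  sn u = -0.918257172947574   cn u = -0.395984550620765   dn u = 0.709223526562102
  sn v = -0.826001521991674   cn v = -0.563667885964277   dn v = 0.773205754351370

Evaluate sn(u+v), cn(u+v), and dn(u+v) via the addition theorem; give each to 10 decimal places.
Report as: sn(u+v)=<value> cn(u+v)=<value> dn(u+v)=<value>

m = k² = 0.589426243081
D = 1 − m·sn²u·sn²v = 0.6609062210717519
sn(u+v) = (sn u·cn v·dn v + sn v·cn u·dn u)/D = 0.6321807297836784/0.6609062210717519 = 0.9565362068441554
cn(u+v) = (cn u·cn v − sn u·sn v·dn u·dn v)/D = -0.1927292347868357/0.6609062210717519 = -0.2916135884971673
dn(u+v) = (dn u·dn v − m·sn u·sn v·cn u·cn v)/D = 0.4485882032659095/0.6609062210717519 = 0.6787471338043405

sn(u+v)=0.9565362068 cn(u+v)=-0.2916135885 dn(u+v)=0.6787471338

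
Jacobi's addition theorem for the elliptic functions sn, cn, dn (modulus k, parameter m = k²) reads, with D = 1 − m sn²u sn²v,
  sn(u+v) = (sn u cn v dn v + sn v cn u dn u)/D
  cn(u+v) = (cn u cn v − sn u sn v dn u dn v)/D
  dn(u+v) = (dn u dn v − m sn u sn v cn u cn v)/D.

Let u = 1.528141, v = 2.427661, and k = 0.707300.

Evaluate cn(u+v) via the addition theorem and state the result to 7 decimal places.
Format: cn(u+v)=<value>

sn u = 0.9730705116923311, cn u = 0.2305076555666315, dn u = 0.7254709646622327
sn v = 0.9146566113269751, cn v = -0.4042317198784068, dn v = 0.7625437745868992
m = k² = 0.50027329
D = 1 − m·sn²u·sn²v = 0.603710928966153
cn(u+v) = (cn u·cn v − sn u·sn v·dn u·dn v)/D = -0.585543541884372/0.603710928966153 = -0.9699071422925996

cn(u+v)=-0.9699071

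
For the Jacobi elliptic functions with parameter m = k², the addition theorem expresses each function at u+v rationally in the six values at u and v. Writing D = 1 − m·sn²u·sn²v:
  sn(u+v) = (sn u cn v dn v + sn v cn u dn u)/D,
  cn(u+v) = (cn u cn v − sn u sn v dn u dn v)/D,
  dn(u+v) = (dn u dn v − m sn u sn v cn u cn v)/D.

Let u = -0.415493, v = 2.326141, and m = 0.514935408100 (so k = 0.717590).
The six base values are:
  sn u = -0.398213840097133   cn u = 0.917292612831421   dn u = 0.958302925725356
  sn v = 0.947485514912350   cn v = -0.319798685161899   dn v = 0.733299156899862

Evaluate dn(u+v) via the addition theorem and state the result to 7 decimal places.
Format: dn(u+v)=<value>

m = k² = 0.5149354081
D = 1 − m·sn²u·sn²v = 0.9266955036066804
dn(u+v) = (dn u·dn v − m·sn u·sn v·cn u·cn v)/D = 0.6457291058333239/0.9266955036066804 = 0.6968082863466577

dn(u+v)=0.6968083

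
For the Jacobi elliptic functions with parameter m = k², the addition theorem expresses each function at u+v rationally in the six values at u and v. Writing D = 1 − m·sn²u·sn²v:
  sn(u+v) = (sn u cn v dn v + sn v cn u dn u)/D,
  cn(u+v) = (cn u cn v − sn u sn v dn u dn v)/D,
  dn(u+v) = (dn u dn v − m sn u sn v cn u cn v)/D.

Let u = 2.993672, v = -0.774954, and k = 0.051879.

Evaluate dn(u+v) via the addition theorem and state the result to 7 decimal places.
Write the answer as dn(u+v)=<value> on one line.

dn(u+v)=0.9991417

sn u = 0.1494739221488288, cn u = -0.9887656681931497, dn u = 0.9999699329661454
sn v = -0.6995509751363958, cn v = 0.7145826986330678, dn v = 0.9993412281949754
m = k² = 0.002691430641
D = 1 − m·sn²u·sn²v = 0.9999705725394711
dn(u+v) = (dn u·dn v − m·sn u·sn v·cn u·cn v)/D = 0.9991123363395288/0.9999705725394711 = 0.9991417385436026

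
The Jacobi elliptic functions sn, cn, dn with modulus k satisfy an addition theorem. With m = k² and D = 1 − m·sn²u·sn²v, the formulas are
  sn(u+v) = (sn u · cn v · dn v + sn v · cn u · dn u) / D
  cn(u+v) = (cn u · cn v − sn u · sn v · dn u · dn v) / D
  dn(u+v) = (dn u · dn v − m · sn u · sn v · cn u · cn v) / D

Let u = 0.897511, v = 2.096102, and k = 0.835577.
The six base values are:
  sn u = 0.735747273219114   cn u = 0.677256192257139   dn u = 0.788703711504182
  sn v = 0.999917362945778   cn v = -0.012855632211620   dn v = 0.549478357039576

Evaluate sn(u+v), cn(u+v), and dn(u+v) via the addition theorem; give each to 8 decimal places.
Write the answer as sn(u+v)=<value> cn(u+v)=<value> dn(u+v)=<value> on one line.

sn(u+v)=0.85018403 cn(u+v)=-0.52648563 dn(u+v)=0.70380399

m = k² = 0.698188922929
D = 1 − m·sn²u·sn²v = 0.6221160067229858
sn(u+v) = (sn u·cn v·dn v + sn v·cn u·dn u)/D = 0.528913092488462/0.6221160067229858 = 0.8501840280151721
cn(u+v) = (cn u·cn v − sn u·sn v·dn u·dn v)/D = -0.3275351376802889/0.6221160067229858 = -0.5264856299158573
dn(u+v) = (dn u·dn v − m·sn u·sn v·cn u·cn v)/D = 0.4378477262063625/0.6221160067229858 = 0.7038039874793419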